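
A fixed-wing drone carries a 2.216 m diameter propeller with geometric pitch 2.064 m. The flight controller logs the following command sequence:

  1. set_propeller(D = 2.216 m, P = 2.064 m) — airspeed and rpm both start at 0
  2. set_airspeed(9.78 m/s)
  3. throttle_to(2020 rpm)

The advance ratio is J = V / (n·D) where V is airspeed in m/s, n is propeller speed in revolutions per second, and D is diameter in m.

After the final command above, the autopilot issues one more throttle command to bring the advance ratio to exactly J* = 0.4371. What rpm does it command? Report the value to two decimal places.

rpm = 605.81

set_propeller: D = 2.216 m, P = 2.064 m (p = P/D = 0.931408); state ← (V=0, rpm=0)
set_airspeed(9.78): V ← 9.78 m/s
throttle_to(2020): rpm ← 2020
final state: V = 9.78 m/s, rpm = 2020 → n = rpm/60 = 33.666667 rev/s
target J* = 0.4371; solve J* = V/(n·D) for n: n = V/(J*·D) = 9.78/(0.4371 × 2.216) = 10.096906 rev/s
rpm = 60·n = 605.814331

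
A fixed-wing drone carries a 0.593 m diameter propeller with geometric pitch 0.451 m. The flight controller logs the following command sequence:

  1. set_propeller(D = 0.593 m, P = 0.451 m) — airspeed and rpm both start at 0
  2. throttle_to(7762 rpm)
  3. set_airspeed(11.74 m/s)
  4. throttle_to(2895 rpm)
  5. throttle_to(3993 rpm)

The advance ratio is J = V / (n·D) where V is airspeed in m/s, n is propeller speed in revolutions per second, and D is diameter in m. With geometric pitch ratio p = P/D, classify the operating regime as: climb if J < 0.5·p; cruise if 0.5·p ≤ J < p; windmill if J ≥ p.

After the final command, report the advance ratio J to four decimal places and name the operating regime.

J = 0.2975, regime = climb

set_propeller: D = 0.593 m, P = 0.451 m (p = P/D = 0.760540); state ← (V=0, rpm=0)
throttle_to(7762): rpm ← 7762
set_airspeed(11.74): V ← 11.74 m/s
throttle_to(2895): rpm ← 2895
throttle_to(3993): rpm ← 3993
final state: V = 11.74 m/s, rpm = 3993 → n = rpm/60 = 66.550000 rev/s
J = V / (n·D) = 11.74 / (66.550000 × 0.593) = 0.297485
regime bands: climb J<0.3803 | cruise [0.3803, 0.7605) | windmill J≥0.7605
J = 0.2975 → climb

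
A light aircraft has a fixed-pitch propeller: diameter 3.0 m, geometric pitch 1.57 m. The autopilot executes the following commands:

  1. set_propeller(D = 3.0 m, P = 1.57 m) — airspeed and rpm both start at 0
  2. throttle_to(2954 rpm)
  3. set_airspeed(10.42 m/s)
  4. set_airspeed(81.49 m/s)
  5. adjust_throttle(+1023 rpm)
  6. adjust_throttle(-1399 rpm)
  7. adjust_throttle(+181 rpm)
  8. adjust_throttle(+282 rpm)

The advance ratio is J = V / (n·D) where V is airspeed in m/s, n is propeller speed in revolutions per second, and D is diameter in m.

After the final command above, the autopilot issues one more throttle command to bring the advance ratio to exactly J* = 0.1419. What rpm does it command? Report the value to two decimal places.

set_propeller: D = 3.0 m, P = 1.57 m (p = P/D = 0.523333); state ← (V=0, rpm=0)
throttle_to(2954): rpm ← 2954
set_airspeed(10.42): V ← 10.42 m/s
set_airspeed(81.49): V ← 81.49 m/s
adjust_throttle(+1023): rpm ← 2954 +1023 = 3977
adjust_throttle(-1399): rpm ← 3977 -1399 = 2578
adjust_throttle(+181): rpm ← 2578 +181 = 2759
adjust_throttle(+282): rpm ← 2759 +282 = 3041
final state: V = 81.49 m/s, rpm = 3041 → n = rpm/60 = 50.683333 rev/s
target J* = 0.1419; solve J* = V/(n·D) for n: n = V/(J*·D) = 81.49/(0.1419 × 3.0) = 191.425887 rev/s
rpm = 60·n = 11485.553206

rpm = 11485.55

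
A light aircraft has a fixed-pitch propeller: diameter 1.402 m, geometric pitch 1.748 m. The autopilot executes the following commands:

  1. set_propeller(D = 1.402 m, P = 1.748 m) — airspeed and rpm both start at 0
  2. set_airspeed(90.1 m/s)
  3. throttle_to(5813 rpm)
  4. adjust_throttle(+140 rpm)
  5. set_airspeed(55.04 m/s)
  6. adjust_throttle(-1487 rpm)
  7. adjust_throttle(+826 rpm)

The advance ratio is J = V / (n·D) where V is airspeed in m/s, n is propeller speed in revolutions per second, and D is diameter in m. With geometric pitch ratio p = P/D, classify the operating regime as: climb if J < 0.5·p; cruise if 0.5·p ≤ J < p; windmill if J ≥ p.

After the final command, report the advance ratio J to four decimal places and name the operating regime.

J = 0.4451, regime = climb

set_propeller: D = 1.402 m, P = 1.748 m (p = P/D = 1.246790); state ← (V=0, rpm=0)
set_airspeed(90.1): V ← 90.1 m/s
throttle_to(5813): rpm ← 5813
adjust_throttle(+140): rpm ← 5813 +140 = 5953
set_airspeed(55.04): V ← 55.04 m/s
adjust_throttle(-1487): rpm ← 5953 -1487 = 4466
adjust_throttle(+826): rpm ← 4466 +826 = 5292
final state: V = 55.04 m/s, rpm = 5292 → n = rpm/60 = 88.200000 rev/s
J = V / (n·D) = 55.04 / (88.200000 × 1.402) = 0.445104
regime bands: climb J<0.6234 | cruise [0.6234, 1.2468) | windmill J≥1.2468
J = 0.4451 → climb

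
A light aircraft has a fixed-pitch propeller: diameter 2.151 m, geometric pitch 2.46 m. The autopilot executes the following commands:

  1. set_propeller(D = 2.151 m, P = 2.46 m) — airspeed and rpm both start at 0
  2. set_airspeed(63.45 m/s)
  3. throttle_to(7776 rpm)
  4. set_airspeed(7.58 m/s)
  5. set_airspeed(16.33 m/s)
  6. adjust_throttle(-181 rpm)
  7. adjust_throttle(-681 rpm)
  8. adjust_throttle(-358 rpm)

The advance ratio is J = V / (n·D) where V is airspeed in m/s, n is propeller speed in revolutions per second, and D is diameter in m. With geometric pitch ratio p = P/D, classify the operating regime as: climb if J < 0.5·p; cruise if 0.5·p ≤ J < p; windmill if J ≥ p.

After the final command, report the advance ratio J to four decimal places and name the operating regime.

J = 0.0695, regime = climb

set_propeller: D = 2.151 m, P = 2.46 m (p = P/D = 1.143654); state ← (V=0, rpm=0)
set_airspeed(63.45): V ← 63.45 m/s
throttle_to(7776): rpm ← 7776
set_airspeed(7.58): V ← 7.58 m/s
set_airspeed(16.33): V ← 16.33 m/s
adjust_throttle(-181): rpm ← 7776 -181 = 7595
adjust_throttle(-681): rpm ← 7595 -681 = 6914
adjust_throttle(-358): rpm ← 6914 -358 = 6556
final state: V = 16.33 m/s, rpm = 6556 → n = rpm/60 = 109.266667 rev/s
J = V / (n·D) = 16.33 / (109.266667 × 2.151) = 0.069480
regime bands: climb J<0.5718 | cruise [0.5718, 1.1437) | windmill J≥1.1437
J = 0.0695 → climb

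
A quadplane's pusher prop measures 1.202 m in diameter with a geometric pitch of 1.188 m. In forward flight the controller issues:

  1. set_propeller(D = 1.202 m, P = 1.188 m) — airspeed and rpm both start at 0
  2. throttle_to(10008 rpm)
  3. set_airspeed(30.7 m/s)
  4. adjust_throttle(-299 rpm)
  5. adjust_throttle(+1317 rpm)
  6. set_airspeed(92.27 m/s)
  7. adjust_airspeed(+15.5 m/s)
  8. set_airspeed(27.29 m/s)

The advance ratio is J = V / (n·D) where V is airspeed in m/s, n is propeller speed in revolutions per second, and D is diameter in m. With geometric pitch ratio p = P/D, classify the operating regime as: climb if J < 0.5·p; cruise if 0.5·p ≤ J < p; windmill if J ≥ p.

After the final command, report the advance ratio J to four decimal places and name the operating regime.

J = 0.1235, regime = climb

set_propeller: D = 1.202 m, P = 1.188 m (p = P/D = 0.988353); state ← (V=0, rpm=0)
throttle_to(10008): rpm ← 10008
set_airspeed(30.7): V ← 30.7 m/s
adjust_throttle(-299): rpm ← 10008 -299 = 9709
adjust_throttle(+1317): rpm ← 9709 +1317 = 11026
set_airspeed(92.27): V ← 92.27 m/s
adjust_airspeed(+15.5): V ← 92.27 +15.5 = 107.77 m/s
set_airspeed(27.29): V ← 27.29 m/s
final state: V = 27.29 m/s, rpm = 11026 → n = rpm/60 = 183.766667 rev/s
J = V / (n·D) = 27.29 / (183.766667 × 1.202) = 0.123547
regime bands: climb J<0.4942 | cruise [0.4942, 0.9884) | windmill J≥0.9884
J = 0.1235 → climb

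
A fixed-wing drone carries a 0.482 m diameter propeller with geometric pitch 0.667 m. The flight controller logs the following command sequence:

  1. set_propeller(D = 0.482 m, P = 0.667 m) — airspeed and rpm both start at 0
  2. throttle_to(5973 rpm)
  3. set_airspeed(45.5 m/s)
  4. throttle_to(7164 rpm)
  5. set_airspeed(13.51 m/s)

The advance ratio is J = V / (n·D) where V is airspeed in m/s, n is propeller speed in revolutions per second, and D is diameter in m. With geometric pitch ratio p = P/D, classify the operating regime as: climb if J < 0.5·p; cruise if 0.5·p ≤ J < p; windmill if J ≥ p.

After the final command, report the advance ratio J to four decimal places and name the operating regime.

J = 0.2347, regime = climb

set_propeller: D = 0.482 m, P = 0.667 m (p = P/D = 1.383817); state ← (V=0, rpm=0)
throttle_to(5973): rpm ← 5973
set_airspeed(45.5): V ← 45.5 m/s
throttle_to(7164): rpm ← 7164
set_airspeed(13.51): V ← 13.51 m/s
final state: V = 13.51 m/s, rpm = 7164 → n = rpm/60 = 119.400000 rev/s
J = V / (n·D) = 13.51 / (119.400000 × 0.482) = 0.234749
regime bands: climb J<0.6919 | cruise [0.6919, 1.3838) | windmill J≥1.3838
J = 0.2347 → climb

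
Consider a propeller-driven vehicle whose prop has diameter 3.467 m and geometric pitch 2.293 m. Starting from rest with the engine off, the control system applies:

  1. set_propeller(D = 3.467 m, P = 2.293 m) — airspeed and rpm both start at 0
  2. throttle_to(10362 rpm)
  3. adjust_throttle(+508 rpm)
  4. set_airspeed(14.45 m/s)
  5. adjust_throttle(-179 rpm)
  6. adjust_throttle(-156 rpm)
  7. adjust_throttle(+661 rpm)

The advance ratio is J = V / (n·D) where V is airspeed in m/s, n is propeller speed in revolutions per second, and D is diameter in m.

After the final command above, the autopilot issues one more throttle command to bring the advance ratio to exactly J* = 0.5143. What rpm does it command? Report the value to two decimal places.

set_propeller: D = 3.467 m, P = 2.293 m (p = P/D = 0.661379); state ← (V=0, rpm=0)
throttle_to(10362): rpm ← 10362
adjust_throttle(+508): rpm ← 10362 +508 = 10870
set_airspeed(14.45): V ← 14.45 m/s
adjust_throttle(-179): rpm ← 10870 -179 = 10691
adjust_throttle(-156): rpm ← 10691 -156 = 10535
adjust_throttle(+661): rpm ← 10535 +661 = 11196
final state: V = 14.45 m/s, rpm = 11196 → n = rpm/60 = 186.600000 rev/s
target J* = 0.5143; solve J* = V/(n·D) for n: n = V/(J*·D) = 14.45/(0.5143 × 3.467) = 8.103964 rev/s
rpm = 60·n = 486.237815

rpm = 486.24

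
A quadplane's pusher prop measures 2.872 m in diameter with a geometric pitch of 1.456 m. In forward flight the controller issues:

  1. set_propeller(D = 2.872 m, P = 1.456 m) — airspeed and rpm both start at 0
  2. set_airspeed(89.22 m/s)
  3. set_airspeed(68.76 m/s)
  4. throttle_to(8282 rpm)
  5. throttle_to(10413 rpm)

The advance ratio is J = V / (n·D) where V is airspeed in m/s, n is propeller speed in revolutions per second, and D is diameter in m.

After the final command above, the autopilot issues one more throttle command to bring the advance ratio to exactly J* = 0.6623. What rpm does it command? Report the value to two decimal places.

rpm = 2168.94

set_propeller: D = 2.872 m, P = 1.456 m (p = P/D = 0.506964); state ← (V=0, rpm=0)
set_airspeed(89.22): V ← 89.22 m/s
set_airspeed(68.76): V ← 68.76 m/s
throttle_to(8282): rpm ← 8282
throttle_to(10413): rpm ← 10413
final state: V = 68.76 m/s, rpm = 10413 → n = rpm/60 = 173.550000 rev/s
target J* = 0.6623; solve J* = V/(n·D) for n: n = V/(J*·D) = 68.76/(0.6623 × 2.872) = 36.149032 rev/s
rpm = 60·n = 2168.941946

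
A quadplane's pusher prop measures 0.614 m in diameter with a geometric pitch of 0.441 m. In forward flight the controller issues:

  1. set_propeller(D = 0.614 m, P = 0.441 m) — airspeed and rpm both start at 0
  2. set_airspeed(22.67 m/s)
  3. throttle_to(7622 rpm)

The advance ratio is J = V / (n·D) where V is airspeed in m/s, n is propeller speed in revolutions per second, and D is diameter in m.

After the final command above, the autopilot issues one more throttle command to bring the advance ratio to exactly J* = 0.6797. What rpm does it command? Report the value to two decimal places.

set_propeller: D = 0.614 m, P = 0.441 m (p = P/D = 0.718241); state ← (V=0, rpm=0)
set_airspeed(22.67): V ← 22.67 m/s
throttle_to(7622): rpm ← 7622
final state: V = 22.67 m/s, rpm = 7622 → n = rpm/60 = 127.033333 rev/s
target J* = 0.6797; solve J* = V/(n·D) for n: n = V/(J*·D) = 22.67/(0.6797 × 0.614) = 54.320765 rev/s
rpm = 60·n = 3259.245912

rpm = 3259.25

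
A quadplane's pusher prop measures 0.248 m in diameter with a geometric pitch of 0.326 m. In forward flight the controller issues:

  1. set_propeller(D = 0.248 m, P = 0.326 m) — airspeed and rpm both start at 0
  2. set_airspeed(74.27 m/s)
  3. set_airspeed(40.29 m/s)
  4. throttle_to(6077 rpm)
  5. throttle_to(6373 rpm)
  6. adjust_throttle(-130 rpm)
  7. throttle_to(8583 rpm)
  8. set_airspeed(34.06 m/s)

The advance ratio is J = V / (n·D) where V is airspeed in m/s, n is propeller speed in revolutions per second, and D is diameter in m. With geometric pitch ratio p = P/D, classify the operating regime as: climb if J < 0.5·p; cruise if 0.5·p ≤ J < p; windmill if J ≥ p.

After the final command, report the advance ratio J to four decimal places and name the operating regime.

J = 0.9601, regime = cruise

set_propeller: D = 0.248 m, P = 0.326 m (p = P/D = 1.314516); state ← (V=0, rpm=0)
set_airspeed(74.27): V ← 74.27 m/s
set_airspeed(40.29): V ← 40.29 m/s
throttle_to(6077): rpm ← 6077
throttle_to(6373): rpm ← 6373
adjust_throttle(-130): rpm ← 6373 -130 = 6243
throttle_to(8583): rpm ← 8583
set_airspeed(34.06): V ← 34.06 m/s
final state: V = 34.06 m/s, rpm = 8583 → n = rpm/60 = 143.050000 rev/s
J = V / (n·D) = 34.06 / (143.050000 × 0.248) = 0.960075
regime bands: climb J<0.6573 | cruise [0.6573, 1.3145) | windmill J≥1.3145
J = 0.9601 → cruise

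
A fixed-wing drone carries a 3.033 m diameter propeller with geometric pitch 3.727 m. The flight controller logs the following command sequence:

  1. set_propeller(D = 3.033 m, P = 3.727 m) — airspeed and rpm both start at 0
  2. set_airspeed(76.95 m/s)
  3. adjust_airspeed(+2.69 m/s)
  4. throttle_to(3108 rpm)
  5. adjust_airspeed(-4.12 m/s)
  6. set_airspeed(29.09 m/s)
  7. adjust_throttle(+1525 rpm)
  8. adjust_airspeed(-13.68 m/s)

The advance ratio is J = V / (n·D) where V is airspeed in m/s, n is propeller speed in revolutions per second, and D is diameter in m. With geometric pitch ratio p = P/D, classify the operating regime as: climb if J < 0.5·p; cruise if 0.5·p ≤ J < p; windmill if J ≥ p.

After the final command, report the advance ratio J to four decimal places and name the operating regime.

set_propeller: D = 3.033 m, P = 3.727 m (p = P/D = 1.228816); state ← (V=0, rpm=0)
set_airspeed(76.95): V ← 76.95 m/s
adjust_airspeed(+2.69): V ← 76.95 +2.69 = 79.64 m/s
throttle_to(3108): rpm ← 3108
adjust_airspeed(-4.12): V ← 79.64 -4.12 = 75.52 m/s
set_airspeed(29.09): V ← 29.09 m/s
adjust_throttle(+1525): rpm ← 3108 +1525 = 4633
adjust_airspeed(-13.68): V ← 29.09 -13.68 = 15.41 m/s
final state: V = 15.41 m/s, rpm = 4633 → n = rpm/60 = 77.216667 rev/s
J = V / (n·D) = 15.41 / (77.216667 × 3.033) = 0.065799
regime bands: climb J<0.6144 | cruise [0.6144, 1.2288) | windmill J≥1.2288
J = 0.0658 → climb

J = 0.0658, regime = climb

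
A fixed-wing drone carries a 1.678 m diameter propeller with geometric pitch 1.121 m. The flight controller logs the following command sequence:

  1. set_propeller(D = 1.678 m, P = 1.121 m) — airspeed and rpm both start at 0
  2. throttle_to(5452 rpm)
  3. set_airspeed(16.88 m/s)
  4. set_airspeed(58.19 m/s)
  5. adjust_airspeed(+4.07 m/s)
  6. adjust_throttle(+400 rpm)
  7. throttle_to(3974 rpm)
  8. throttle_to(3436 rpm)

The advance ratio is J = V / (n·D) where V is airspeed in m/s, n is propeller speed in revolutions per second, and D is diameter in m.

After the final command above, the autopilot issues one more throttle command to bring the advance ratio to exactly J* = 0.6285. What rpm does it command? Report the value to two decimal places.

rpm = 3542.12

set_propeller: D = 1.678 m, P = 1.121 m (p = P/D = 0.668057); state ← (V=0, rpm=0)
throttle_to(5452): rpm ← 5452
set_airspeed(16.88): V ← 16.88 m/s
set_airspeed(58.19): V ← 58.19 m/s
adjust_airspeed(+4.07): V ← 58.19 +4.07 = 62.26 m/s
adjust_throttle(+400): rpm ← 5452 +400 = 5852
throttle_to(3974): rpm ← 3974
throttle_to(3436): rpm ← 3436
final state: V = 62.26 m/s, rpm = 3436 → n = rpm/60 = 57.266667 rev/s
target J* = 0.6285; solve J* = V/(n·D) for n: n = V/(J*·D) = 62.26/(0.6285 × 1.678) = 59.035314 rev/s
rpm = 60·n = 3542.118842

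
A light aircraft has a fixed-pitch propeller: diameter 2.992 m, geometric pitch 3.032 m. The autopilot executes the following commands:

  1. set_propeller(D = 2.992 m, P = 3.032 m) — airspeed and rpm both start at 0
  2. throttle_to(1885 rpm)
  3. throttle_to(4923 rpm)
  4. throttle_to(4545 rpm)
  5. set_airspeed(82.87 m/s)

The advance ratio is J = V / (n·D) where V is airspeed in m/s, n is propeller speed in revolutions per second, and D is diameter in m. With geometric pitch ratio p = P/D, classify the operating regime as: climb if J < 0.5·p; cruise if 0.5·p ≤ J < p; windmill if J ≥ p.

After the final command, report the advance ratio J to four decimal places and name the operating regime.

J = 0.3656, regime = climb

set_propeller: D = 2.992 m, P = 3.032 m (p = P/D = 1.013369); state ← (V=0, rpm=0)
throttle_to(1885): rpm ← 1885
throttle_to(4923): rpm ← 4923
throttle_to(4545): rpm ← 4545
set_airspeed(82.87): V ← 82.87 m/s
final state: V = 82.87 m/s, rpm = 4545 → n = rpm/60 = 75.750000 rev/s
J = V / (n·D) = 82.87 / (75.750000 × 2.992) = 0.365640
regime bands: climb J<0.5067 | cruise [0.5067, 1.0134) | windmill J≥1.0134
J = 0.3656 → climb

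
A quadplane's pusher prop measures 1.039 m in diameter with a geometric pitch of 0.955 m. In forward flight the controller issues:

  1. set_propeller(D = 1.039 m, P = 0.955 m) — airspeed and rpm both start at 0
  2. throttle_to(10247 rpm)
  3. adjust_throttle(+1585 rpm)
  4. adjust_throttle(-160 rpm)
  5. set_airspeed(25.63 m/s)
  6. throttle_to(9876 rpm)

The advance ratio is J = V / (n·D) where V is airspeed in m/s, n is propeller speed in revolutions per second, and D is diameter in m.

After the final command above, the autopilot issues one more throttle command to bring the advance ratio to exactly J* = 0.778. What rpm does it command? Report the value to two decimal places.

rpm = 1902.41

set_propeller: D = 1.039 m, P = 0.955 m (p = P/D = 0.919153); state ← (V=0, rpm=0)
throttle_to(10247): rpm ← 10247
adjust_throttle(+1585): rpm ← 10247 +1585 = 11832
adjust_throttle(-160): rpm ← 11832 -160 = 11672
set_airspeed(25.63): V ← 25.63 m/s
throttle_to(9876): rpm ← 9876
final state: V = 25.63 m/s, rpm = 9876 → n = rpm/60 = 164.600000 rev/s
target J* = 0.778; solve J* = V/(n·D) for n: n = V/(J*·D) = 25.63/(0.778 × 1.039) = 31.706877 rev/s
rpm = 60·n = 1902.412593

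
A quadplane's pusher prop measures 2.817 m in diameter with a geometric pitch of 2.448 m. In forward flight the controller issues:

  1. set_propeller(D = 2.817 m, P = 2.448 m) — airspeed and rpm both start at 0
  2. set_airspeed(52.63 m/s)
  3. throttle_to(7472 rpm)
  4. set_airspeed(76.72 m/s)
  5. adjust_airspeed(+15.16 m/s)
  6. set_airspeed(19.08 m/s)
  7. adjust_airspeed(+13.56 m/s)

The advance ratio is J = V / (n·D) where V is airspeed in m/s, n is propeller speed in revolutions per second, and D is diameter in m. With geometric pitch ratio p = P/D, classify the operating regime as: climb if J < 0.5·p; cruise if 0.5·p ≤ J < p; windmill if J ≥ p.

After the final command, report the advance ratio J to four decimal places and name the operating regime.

J = 0.0930, regime = climb

set_propeller: D = 2.817 m, P = 2.448 m (p = P/D = 0.869010); state ← (V=0, rpm=0)
set_airspeed(52.63): V ← 52.63 m/s
throttle_to(7472): rpm ← 7472
set_airspeed(76.72): V ← 76.72 m/s
adjust_airspeed(+15.16): V ← 76.72 +15.16 = 91.88 m/s
set_airspeed(19.08): V ← 19.08 m/s
adjust_airspeed(+13.56): V ← 19.08 +13.56 = 32.64 m/s
final state: V = 32.64 m/s, rpm = 7472 → n = rpm/60 = 124.533333 rev/s
J = V / (n·D) = 32.64 / (124.533333 × 2.817) = 0.093042
regime bands: climb J<0.4345 | cruise [0.4345, 0.8690) | windmill J≥0.8690
J = 0.0930 → climb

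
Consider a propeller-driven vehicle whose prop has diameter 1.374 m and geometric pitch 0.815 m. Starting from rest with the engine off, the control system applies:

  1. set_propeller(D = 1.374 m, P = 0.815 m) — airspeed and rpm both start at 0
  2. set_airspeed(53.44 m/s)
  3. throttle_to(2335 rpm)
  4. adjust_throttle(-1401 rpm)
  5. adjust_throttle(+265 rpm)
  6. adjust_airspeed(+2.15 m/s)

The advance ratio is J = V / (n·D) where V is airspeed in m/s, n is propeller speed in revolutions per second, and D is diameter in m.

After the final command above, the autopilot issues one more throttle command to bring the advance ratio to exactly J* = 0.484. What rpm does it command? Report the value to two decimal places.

rpm = 5015.52

set_propeller: D = 1.374 m, P = 0.815 m (p = P/D = 0.593159); state ← (V=0, rpm=0)
set_airspeed(53.44): V ← 53.44 m/s
throttle_to(2335): rpm ← 2335
adjust_throttle(-1401): rpm ← 2335 -1401 = 934
adjust_throttle(+265): rpm ← 934 +265 = 1199
adjust_airspeed(+2.15): V ← 53.44 +2.15 = 55.59 m/s
final state: V = 55.59 m/s, rpm = 1199 → n = rpm/60 = 19.983333 rev/s
target J* = 0.484; solve J* = V/(n·D) for n: n = V/(J*·D) = 55.59/(0.484 × 1.374) = 83.591974 rev/s
rpm = 60·n = 5015.518424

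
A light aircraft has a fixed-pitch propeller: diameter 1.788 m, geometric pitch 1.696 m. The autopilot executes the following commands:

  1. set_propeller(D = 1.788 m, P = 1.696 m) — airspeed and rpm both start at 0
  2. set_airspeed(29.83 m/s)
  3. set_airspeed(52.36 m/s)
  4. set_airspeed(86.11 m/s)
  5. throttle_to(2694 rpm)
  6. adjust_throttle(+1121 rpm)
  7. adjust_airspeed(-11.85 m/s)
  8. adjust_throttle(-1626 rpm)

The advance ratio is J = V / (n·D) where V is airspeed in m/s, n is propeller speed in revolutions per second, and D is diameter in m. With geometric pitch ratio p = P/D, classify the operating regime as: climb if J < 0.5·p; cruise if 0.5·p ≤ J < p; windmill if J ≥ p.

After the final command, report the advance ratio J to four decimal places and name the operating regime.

set_propeller: D = 1.788 m, P = 1.696 m (p = P/D = 0.948546); state ← (V=0, rpm=0)
set_airspeed(29.83): V ← 29.83 m/s
set_airspeed(52.36): V ← 52.36 m/s
set_airspeed(86.11): V ← 86.11 m/s
throttle_to(2694): rpm ← 2694
adjust_throttle(+1121): rpm ← 2694 +1121 = 3815
adjust_airspeed(-11.85): V ← 86.11 -11.85 = 74.26 m/s
adjust_throttle(-1626): rpm ← 3815 -1626 = 2189
final state: V = 74.26 m/s, rpm = 2189 → n = rpm/60 = 36.483333 rev/s
J = V / (n·D) = 74.26 / (36.483333 × 1.788) = 1.138395
regime bands: climb J<0.4743 | cruise [0.4743, 0.9485) | windmill J≥0.9485
J = 1.1384 → windmill

J = 1.1384, regime = windmill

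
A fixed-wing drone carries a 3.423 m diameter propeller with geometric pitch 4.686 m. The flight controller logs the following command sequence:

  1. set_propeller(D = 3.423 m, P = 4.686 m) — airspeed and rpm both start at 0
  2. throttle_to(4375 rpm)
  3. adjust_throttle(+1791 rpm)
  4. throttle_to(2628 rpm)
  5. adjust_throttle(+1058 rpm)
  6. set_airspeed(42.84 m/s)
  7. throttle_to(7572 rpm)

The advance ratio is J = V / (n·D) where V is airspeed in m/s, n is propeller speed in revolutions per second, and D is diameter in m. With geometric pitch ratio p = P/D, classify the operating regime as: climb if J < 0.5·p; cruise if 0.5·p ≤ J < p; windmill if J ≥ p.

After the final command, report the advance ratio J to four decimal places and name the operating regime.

J = 0.0992, regime = climb

set_propeller: D = 3.423 m, P = 4.686 m (p = P/D = 1.368975); state ← (V=0, rpm=0)
throttle_to(4375): rpm ← 4375
adjust_throttle(+1791): rpm ← 4375 +1791 = 6166
throttle_to(2628): rpm ← 2628
adjust_throttle(+1058): rpm ← 2628 +1058 = 3686
set_airspeed(42.84): V ← 42.84 m/s
throttle_to(7572): rpm ← 7572
final state: V = 42.84 m/s, rpm = 7572 → n = rpm/60 = 126.200000 rev/s
J = V / (n·D) = 42.84 / (126.200000 × 3.423) = 0.099171
regime bands: climb J<0.6845 | cruise [0.6845, 1.3690) | windmill J≥1.3690
J = 0.0992 → climb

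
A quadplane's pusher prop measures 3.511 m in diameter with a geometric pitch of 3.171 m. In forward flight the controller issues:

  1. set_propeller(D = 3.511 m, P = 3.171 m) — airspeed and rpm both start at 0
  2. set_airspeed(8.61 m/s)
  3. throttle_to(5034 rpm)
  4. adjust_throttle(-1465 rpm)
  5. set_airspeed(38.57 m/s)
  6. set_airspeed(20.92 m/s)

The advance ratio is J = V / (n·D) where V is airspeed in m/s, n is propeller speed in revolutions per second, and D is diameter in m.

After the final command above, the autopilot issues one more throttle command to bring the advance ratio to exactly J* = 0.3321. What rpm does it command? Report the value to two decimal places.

set_propeller: D = 3.511 m, P = 3.171 m (p = P/D = 0.903161); state ← (V=0, rpm=0)
set_airspeed(8.61): V ← 8.61 m/s
throttle_to(5034): rpm ← 5034
adjust_throttle(-1465): rpm ← 5034 -1465 = 3569
set_airspeed(38.57): V ← 38.57 m/s
set_airspeed(20.92): V ← 20.92 m/s
final state: V = 20.92 m/s, rpm = 3569 → n = rpm/60 = 59.483333 rev/s
target J* = 0.3321; solve J* = V/(n·D) for n: n = V/(J*·D) = 20.92/(0.3321 × 3.511) = 17.941633 rev/s
rpm = 60·n = 1076.497996

rpm = 1076.50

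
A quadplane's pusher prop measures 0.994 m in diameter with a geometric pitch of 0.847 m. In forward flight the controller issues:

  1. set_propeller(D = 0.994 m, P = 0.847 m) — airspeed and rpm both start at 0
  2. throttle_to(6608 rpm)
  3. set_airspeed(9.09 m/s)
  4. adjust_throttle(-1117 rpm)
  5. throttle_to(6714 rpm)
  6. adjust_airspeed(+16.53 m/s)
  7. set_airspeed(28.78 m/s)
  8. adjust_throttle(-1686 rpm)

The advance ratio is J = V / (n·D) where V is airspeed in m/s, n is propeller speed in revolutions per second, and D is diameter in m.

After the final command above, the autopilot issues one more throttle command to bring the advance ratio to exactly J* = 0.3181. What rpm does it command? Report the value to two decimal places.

rpm = 5461.25

set_propeller: D = 0.994 m, P = 0.847 m (p = P/D = 0.852113); state ← (V=0, rpm=0)
throttle_to(6608): rpm ← 6608
set_airspeed(9.09): V ← 9.09 m/s
adjust_throttle(-1117): rpm ← 6608 -1117 = 5491
throttle_to(6714): rpm ← 6714
adjust_airspeed(+16.53): V ← 9.09 +16.53 = 25.62 m/s
set_airspeed(28.78): V ← 28.78 m/s
adjust_throttle(-1686): rpm ← 6714 -1686 = 5028
final state: V = 28.78 m/s, rpm = 5028 → n = rpm/60 = 83.800000 rev/s
target J* = 0.3181; solve J* = V/(n·D) for n: n = V/(J*·D) = 28.78/(0.3181 × 0.994) = 91.020818 rev/s
rpm = 60·n = 5461.249104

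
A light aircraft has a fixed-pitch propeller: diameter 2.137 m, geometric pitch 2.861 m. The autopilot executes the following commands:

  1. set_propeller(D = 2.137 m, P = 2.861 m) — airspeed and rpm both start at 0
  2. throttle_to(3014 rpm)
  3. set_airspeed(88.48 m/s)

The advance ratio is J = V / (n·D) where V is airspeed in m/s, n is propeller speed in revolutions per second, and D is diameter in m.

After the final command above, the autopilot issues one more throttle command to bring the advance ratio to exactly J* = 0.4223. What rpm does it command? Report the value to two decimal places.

rpm = 5882.62

set_propeller: D = 2.137 m, P = 2.861 m (p = P/D = 1.338793); state ← (V=0, rpm=0)
throttle_to(3014): rpm ← 3014
set_airspeed(88.48): V ← 88.48 m/s
final state: V = 88.48 m/s, rpm = 3014 → n = rpm/60 = 50.233333 rev/s
target J* = 0.4223; solve J* = V/(n·D) for n: n = V/(J*·D) = 88.48/(0.4223 × 2.137) = 98.043659 rev/s
rpm = 60·n = 5882.619534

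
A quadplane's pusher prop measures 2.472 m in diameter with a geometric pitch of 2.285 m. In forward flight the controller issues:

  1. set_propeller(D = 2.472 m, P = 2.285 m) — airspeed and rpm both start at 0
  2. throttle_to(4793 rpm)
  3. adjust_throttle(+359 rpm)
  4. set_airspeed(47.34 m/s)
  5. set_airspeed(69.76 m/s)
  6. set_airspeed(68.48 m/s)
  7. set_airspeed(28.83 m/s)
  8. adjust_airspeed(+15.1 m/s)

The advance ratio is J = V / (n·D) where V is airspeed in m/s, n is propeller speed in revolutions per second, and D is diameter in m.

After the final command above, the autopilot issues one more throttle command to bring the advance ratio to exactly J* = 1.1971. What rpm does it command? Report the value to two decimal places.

rpm = 890.70

set_propeller: D = 2.472 m, P = 2.285 m (p = P/D = 0.924353); state ← (V=0, rpm=0)
throttle_to(4793): rpm ← 4793
adjust_throttle(+359): rpm ← 4793 +359 = 5152
set_airspeed(47.34): V ← 47.34 m/s
set_airspeed(69.76): V ← 69.76 m/s
set_airspeed(68.48): V ← 68.48 m/s
set_airspeed(28.83): V ← 28.83 m/s
adjust_airspeed(+15.1): V ← 28.83 +15.1 = 43.93 m/s
final state: V = 43.93 m/s, rpm = 5152 → n = rpm/60 = 85.866667 rev/s
target J* = 1.1971; solve J* = V/(n·D) for n: n = V/(J*·D) = 43.93/(1.1971 × 2.472) = 14.845072 rev/s
rpm = 60·n = 890.704315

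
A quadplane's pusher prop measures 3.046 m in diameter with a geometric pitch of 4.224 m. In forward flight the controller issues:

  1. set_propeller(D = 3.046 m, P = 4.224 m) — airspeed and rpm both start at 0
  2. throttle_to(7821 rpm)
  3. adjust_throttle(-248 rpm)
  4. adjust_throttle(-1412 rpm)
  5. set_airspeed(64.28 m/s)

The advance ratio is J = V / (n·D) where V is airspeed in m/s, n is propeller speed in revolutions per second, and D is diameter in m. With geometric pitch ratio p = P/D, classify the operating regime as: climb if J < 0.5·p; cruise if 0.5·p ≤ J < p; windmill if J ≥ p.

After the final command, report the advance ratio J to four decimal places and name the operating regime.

J = 0.2055, regime = climb

set_propeller: D = 3.046 m, P = 4.224 m (p = P/D = 1.386737); state ← (V=0, rpm=0)
throttle_to(7821): rpm ← 7821
adjust_throttle(-248): rpm ← 7821 -248 = 7573
adjust_throttle(-1412): rpm ← 7573 -1412 = 6161
set_airspeed(64.28): V ← 64.28 m/s
final state: V = 64.28 m/s, rpm = 6161 → n = rpm/60 = 102.683333 rev/s
J = V / (n·D) = 64.28 / (102.683333 × 3.046) = 0.205516
regime bands: climb J<0.6934 | cruise [0.6934, 1.3867) | windmill J≥1.3867
J = 0.2055 → climb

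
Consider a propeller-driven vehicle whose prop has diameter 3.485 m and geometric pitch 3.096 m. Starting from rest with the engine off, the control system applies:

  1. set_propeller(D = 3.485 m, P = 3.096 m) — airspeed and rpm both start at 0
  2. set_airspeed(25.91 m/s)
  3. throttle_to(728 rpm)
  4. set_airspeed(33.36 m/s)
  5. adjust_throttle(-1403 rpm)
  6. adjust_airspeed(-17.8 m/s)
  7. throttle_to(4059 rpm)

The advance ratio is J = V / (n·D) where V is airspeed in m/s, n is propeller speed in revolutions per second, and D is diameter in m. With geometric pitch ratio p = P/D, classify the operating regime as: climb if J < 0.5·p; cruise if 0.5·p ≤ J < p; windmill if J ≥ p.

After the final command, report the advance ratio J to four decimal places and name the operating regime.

set_propeller: D = 3.485 m, P = 3.096 m (p = P/D = 0.888379); state ← (V=0, rpm=0)
set_airspeed(25.91): V ← 25.91 m/s
throttle_to(728): rpm ← 728
set_airspeed(33.36): V ← 33.36 m/s
adjust_throttle(-1403): rpm ← 728 -1403 = -675
adjust_airspeed(-17.8): V ← 33.36 -17.8 = 15.56 m/s
throttle_to(4059): rpm ← 4059
final state: V = 15.56 m/s, rpm = 4059 → n = rpm/60 = 67.650000 rev/s
J = V / (n·D) = 15.56 / (67.650000 × 3.485) = 0.065999
regime bands: climb J<0.4442 | cruise [0.4442, 0.8884) | windmill J≥0.8884
J = 0.0660 → climb

J = 0.0660, regime = climb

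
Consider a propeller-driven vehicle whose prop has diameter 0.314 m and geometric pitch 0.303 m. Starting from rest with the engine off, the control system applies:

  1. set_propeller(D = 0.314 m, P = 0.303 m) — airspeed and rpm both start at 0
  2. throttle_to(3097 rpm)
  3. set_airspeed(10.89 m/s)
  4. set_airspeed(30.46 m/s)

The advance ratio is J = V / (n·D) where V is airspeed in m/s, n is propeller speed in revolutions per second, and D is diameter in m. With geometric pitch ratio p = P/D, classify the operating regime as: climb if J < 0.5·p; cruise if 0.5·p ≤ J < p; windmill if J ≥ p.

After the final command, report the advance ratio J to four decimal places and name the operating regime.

J = 1.8794, regime = windmill

set_propeller: D = 0.314 m, P = 0.303 m (p = P/D = 0.964968); state ← (V=0, rpm=0)
throttle_to(3097): rpm ← 3097
set_airspeed(10.89): V ← 10.89 m/s
set_airspeed(30.46): V ← 30.46 m/s
final state: V = 30.46 m/s, rpm = 3097 → n = rpm/60 = 51.616667 rev/s
J = V / (n·D) = 30.46 / (51.616667 × 0.314) = 1.879361
regime bands: climb J<0.4825 | cruise [0.4825, 0.9650) | windmill J≥0.9650
J = 1.8794 → windmill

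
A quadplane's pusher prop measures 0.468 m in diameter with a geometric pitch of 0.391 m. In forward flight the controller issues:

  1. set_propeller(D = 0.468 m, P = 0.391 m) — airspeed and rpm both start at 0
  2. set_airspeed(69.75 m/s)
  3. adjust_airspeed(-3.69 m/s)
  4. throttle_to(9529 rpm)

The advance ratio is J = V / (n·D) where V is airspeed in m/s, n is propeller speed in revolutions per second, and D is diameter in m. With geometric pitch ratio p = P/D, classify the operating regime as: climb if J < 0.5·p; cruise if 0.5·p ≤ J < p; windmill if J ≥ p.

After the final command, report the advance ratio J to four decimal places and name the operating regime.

J = 0.8888, regime = windmill

set_propeller: D = 0.468 m, P = 0.391 m (p = P/D = 0.835470); state ← (V=0, rpm=0)
set_airspeed(69.75): V ← 69.75 m/s
adjust_airspeed(-3.69): V ← 69.75 -3.69 = 66.06 m/s
throttle_to(9529): rpm ← 9529
final state: V = 66.06 m/s, rpm = 9529 → n = rpm/60 = 158.816667 rev/s
J = V / (n·D) = 66.06 / (158.816667 × 0.468) = 0.888785
regime bands: climb J<0.4177 | cruise [0.4177, 0.8355) | windmill J≥0.8355
J = 0.8888 → windmill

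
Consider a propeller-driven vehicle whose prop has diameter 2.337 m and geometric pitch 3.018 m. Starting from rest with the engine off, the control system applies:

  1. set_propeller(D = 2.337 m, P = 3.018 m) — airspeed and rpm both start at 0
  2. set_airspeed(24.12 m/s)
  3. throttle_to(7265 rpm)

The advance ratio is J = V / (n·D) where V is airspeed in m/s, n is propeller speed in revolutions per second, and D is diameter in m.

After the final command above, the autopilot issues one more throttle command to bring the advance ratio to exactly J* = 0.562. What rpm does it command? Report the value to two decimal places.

rpm = 1101.88

set_propeller: D = 2.337 m, P = 3.018 m (p = P/D = 1.291399); state ← (V=0, rpm=0)
set_airspeed(24.12): V ← 24.12 m/s
throttle_to(7265): rpm ← 7265
final state: V = 24.12 m/s, rpm = 7265 → n = rpm/60 = 121.083333 rev/s
target J* = 0.562; solve J* = V/(n·D) for n: n = V/(J*·D) = 24.12/(0.562 × 2.337) = 18.364634 rev/s
rpm = 60·n = 1101.878035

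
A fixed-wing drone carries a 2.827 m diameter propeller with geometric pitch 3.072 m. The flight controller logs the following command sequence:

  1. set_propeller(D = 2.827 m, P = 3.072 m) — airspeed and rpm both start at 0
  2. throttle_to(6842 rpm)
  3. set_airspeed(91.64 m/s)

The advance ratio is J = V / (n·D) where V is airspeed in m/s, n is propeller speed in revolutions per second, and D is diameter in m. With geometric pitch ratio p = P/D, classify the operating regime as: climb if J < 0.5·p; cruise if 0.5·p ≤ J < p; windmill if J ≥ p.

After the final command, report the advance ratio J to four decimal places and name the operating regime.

set_propeller: D = 2.827 m, P = 3.072 m (p = P/D = 1.086664); state ← (V=0, rpm=0)
throttle_to(6842): rpm ← 6842
set_airspeed(91.64): V ← 91.64 m/s
final state: V = 91.64 m/s, rpm = 6842 → n = rpm/60 = 114.033333 rev/s
J = V / (n·D) = 91.64 / (114.033333 × 2.827) = 0.284268
regime bands: climb J<0.5433 | cruise [0.5433, 1.0867) | windmill J≥1.0867
J = 0.2843 → climb

J = 0.2843, regime = climb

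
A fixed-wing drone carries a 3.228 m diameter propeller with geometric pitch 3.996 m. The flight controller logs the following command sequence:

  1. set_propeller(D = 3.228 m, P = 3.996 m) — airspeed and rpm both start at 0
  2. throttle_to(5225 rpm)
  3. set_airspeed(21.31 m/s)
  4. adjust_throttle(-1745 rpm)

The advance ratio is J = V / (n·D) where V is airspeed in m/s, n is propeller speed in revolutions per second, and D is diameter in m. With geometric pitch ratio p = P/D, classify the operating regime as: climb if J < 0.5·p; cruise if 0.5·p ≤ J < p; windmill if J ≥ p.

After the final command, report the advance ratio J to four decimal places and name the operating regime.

J = 0.1138, regime = climb

set_propeller: D = 3.228 m, P = 3.996 m (p = P/D = 1.237918); state ← (V=0, rpm=0)
throttle_to(5225): rpm ← 5225
set_airspeed(21.31): V ← 21.31 m/s
adjust_throttle(-1745): rpm ← 5225 -1745 = 3480
final state: V = 21.31 m/s, rpm = 3480 → n = rpm/60 = 58.000000 rev/s
J = V / (n·D) = 21.31 / (58.000000 × 3.228) = 0.113821
regime bands: climb J<0.6190 | cruise [0.6190, 1.2379) | windmill J≥1.2379
J = 0.1138 → climb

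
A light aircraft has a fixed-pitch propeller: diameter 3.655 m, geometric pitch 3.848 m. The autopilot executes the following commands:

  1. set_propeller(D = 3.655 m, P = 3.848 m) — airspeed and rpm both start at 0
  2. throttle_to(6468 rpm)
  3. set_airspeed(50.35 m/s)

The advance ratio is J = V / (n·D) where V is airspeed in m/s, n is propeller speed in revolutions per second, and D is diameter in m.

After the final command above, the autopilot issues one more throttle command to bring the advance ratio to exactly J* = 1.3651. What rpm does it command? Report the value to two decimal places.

set_propeller: D = 3.655 m, P = 3.848 m (p = P/D = 1.052804); state ← (V=0, rpm=0)
throttle_to(6468): rpm ← 6468
set_airspeed(50.35): V ← 50.35 m/s
final state: V = 50.35 m/s, rpm = 6468 → n = rpm/60 = 107.800000 rev/s
target J* = 1.3651; solve J* = V/(n·D) for n: n = V/(J*·D) = 50.35/(1.3651 × 3.655) = 10.091312 rev/s
rpm = 60·n = 605.478710

rpm = 605.48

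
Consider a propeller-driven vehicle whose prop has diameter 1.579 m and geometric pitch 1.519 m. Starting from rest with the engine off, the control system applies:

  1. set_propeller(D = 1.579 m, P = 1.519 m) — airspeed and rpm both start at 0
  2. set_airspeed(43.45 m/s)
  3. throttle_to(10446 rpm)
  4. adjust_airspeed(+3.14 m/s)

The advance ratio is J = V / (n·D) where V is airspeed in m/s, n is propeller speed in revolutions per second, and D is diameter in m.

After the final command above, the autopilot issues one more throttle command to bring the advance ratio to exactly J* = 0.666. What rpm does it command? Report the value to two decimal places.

set_propeller: D = 1.579 m, P = 1.519 m (p = P/D = 0.962001); state ← (V=0, rpm=0)
set_airspeed(43.45): V ← 43.45 m/s
throttle_to(10446): rpm ← 10446
adjust_airspeed(+3.14): V ← 43.45 +3.14 = 46.59 m/s
final state: V = 46.59 m/s, rpm = 10446 → n = rpm/60 = 174.100000 rev/s
target J* = 0.666; solve J* = V/(n·D) for n: n = V/(J*·D) = 46.59/(0.666 × 1.579) = 44.303328 rev/s
rpm = 60·n = 2658.199682

rpm = 2658.20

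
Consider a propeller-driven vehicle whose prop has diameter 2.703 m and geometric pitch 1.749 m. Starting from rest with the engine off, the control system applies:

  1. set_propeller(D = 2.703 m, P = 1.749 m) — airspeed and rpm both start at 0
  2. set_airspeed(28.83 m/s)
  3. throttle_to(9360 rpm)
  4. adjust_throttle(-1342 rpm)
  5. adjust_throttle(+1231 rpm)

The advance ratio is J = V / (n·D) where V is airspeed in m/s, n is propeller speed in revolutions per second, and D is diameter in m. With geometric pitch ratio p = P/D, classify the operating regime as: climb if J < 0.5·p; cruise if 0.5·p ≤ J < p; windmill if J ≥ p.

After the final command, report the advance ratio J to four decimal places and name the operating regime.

J = 0.0692, regime = climb

set_propeller: D = 2.703 m, P = 1.749 m (p = P/D = 0.647059); state ← (V=0, rpm=0)
set_airspeed(28.83): V ← 28.83 m/s
throttle_to(9360): rpm ← 9360
adjust_throttle(-1342): rpm ← 9360 -1342 = 8018
adjust_throttle(+1231): rpm ← 8018 +1231 = 9249
final state: V = 28.83 m/s, rpm = 9249 → n = rpm/60 = 154.150000 rev/s
J = V / (n·D) = 28.83 / (154.150000 × 2.703) = 0.069192
regime bands: climb J<0.3235 | cruise [0.3235, 0.6471) | windmill J≥0.6471
J = 0.0692 → climb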